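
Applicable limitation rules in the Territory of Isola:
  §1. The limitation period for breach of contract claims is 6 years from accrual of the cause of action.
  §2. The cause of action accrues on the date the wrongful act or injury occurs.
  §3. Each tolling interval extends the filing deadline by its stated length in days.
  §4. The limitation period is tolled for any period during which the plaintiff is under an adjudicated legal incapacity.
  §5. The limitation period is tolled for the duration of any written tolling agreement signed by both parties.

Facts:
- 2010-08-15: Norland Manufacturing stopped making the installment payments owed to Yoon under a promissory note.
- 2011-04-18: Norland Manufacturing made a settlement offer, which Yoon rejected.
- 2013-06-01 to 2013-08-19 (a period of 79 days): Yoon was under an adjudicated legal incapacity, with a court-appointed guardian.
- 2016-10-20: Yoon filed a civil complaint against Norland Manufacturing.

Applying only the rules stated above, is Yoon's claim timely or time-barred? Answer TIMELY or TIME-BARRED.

The cause of action accrued on 2010-08-15, the date of the act.
Adding the 6 years base period to 2010-08-15 gives a deadline of 2016-08-15, before any tolling.
Because the plaintiff's legal incapacity ran from 2013-06-01 to 2013-08-19, the deadline is extended by 79 days to 2016-11-02.
Nothing else in the chronology tolls or restarts the period.
The 2016-10-20 filing precedes the 2016-11-02 deadline; the claim is timely.

TIMELY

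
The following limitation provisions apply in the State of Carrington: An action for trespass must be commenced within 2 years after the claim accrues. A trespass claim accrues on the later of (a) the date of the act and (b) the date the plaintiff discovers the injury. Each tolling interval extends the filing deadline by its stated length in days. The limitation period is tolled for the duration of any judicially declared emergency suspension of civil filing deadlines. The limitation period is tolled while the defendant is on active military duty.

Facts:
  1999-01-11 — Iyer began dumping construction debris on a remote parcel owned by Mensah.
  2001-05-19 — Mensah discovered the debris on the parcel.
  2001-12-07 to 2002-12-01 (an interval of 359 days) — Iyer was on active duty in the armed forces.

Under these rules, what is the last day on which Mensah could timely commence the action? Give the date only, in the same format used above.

Because discovery on 2001-05-19 post-dates the 1999-01-11 act, accrual under the later-of rule falls on 2001-05-19.
2 years from 2001-05-19 is 2003-05-19.
The defendant's active military service from 2001-12-07 to 2002-12-01 tolled the period for 359 days, extending the deadline to 2004-05-12.

2004-05-12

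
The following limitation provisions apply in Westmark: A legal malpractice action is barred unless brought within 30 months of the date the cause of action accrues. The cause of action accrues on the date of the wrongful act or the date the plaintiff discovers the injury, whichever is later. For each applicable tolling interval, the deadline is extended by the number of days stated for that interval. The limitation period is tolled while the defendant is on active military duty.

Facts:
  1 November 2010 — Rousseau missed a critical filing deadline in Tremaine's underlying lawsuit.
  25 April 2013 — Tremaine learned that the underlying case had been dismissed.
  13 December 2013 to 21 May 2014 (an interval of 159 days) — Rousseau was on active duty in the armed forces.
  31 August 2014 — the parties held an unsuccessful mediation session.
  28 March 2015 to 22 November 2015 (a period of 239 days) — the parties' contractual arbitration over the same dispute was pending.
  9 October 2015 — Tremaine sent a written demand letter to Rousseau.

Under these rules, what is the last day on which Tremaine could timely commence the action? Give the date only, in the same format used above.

1 April 2016

Taking the later of the act (1 November 2010) and discovery (25 April 2013), the claim accrued on 25 April 2013.
30 months from 25 April 2013 is 25 October 2015.
Because the defendant's active military service ran from 13 December 2013 to 21 May 2014, the deadline is extended by 159 days to 1 April 2016.
Although a pending arbitration ran from 28 March 2015 to 22 November 2015, the stated rules do not make that a tolling event, so it is disregarded.
None of the other events listed affects the running of the period under the stated rules.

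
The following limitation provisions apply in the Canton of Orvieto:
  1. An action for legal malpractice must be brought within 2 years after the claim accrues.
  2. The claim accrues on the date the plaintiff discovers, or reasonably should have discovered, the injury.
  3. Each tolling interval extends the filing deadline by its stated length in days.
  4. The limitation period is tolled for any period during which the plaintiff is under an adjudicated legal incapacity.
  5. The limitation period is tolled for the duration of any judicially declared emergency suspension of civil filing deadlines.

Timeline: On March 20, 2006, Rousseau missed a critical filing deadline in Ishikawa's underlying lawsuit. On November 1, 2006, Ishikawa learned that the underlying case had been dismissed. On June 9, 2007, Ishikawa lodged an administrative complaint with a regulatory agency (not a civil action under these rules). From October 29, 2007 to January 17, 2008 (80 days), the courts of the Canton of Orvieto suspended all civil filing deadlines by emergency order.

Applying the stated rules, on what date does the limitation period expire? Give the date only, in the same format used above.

January 20, 2009

Accrual is tied to discovery, so the period began on November 1, 2006 rather than on March 20, 2006 when the act occurred.
2 years from November 1, 2006 is November 1, 2008.
The emergency suspension of filing deadlines from October 29, 2007 to January 17, 2008 tolled the period for 80 days, extending the deadline to January 20, 2009.
None of the other events listed affects the running of the period under the stated rules.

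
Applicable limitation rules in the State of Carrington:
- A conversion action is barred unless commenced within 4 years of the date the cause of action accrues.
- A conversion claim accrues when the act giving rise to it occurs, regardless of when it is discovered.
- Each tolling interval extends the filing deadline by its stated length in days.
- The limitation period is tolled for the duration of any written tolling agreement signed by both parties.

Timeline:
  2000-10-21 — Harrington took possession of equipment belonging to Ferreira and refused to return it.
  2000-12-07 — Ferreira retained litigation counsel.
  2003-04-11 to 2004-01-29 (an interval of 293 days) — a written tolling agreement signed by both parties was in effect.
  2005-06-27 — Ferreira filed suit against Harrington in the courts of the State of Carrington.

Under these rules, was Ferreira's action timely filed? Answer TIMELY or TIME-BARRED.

TIMELY

The claim accrued on 2000-10-21, when the wrongful act occurred.
The untolled deadline — 4 years after 2000-10-21 — is 2004-10-21.
The written tolling agreement from 2003-04-11 to 2004-01-29 tolled the period for 293 days, extending the deadline to 2005-08-10.
None of the other events listed affects the running of the period under the stated rules.
Ferreira filed on 2005-06-27, before the 2005-08-10 deadline, so the action is timely.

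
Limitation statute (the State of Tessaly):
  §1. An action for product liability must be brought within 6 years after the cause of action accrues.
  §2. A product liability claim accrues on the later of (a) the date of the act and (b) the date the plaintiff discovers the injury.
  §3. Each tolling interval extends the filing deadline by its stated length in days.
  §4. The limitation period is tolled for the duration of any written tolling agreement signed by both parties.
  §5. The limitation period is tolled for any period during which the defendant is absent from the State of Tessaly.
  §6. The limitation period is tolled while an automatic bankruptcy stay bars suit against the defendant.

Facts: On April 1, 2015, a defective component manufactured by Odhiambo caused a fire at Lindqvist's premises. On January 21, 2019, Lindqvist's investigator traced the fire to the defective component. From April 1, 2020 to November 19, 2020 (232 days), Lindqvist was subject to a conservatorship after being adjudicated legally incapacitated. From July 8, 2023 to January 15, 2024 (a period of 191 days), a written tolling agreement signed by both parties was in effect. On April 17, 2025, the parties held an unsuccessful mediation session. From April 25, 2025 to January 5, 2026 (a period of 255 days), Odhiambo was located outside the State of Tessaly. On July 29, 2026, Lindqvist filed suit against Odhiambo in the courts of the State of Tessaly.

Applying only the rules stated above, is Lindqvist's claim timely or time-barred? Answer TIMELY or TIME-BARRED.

Taking the later of the act (April 1, 2015) and discovery (January 21, 2019), the claim accrued on January 21, 2019.
Adding the 6 years base period to January 21, 2019 gives a deadline of January 21, 2025, before any tolling.
Because the written tolling agreement ran from July 8, 2023 to January 15, 2024, the deadline is extended by 191 days to July 31, 2025.
Because the defendant's absence from the jurisdiction ran from April 25, 2025 to January 5, 2026, the deadline is extended by 255 days to April 12, 2026.
No stated provision tolls the period for the plaintiff's incapacity, so the interval from April 1, 2020 to November 19, 2020 has no effect on the deadline.
None of the other events listed affects the running of the period under the stated rules.
The July 29, 2026 filing falls after the April 12, 2026 deadline; the claim is time-barred.

TIME-BARRED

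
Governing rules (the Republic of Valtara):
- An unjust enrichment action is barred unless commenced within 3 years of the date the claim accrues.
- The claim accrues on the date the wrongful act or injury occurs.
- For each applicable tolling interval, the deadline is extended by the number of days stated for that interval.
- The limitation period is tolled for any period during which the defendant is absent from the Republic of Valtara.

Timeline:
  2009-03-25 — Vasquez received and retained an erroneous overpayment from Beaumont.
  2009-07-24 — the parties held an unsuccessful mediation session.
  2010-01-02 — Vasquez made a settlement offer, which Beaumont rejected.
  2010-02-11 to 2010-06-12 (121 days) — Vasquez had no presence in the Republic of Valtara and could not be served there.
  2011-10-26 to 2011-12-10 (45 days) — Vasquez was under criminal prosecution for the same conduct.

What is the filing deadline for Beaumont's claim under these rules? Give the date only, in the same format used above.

2012-07-24

The claim accrued on 2009-03-25, when the wrongful act occurred.
3 years from 2009-03-25 is 2012-03-25.
The defendant's absence from the jurisdiction from 2010-02-11 to 2010-06-12 tolled the period for 121 days, extending the deadline to 2012-07-24.
The pending criminal prosecution from 2011-10-26 to 2011-12-10 does not toll the period, because no stated rule makes a criminal prosecution a tolling event.
None of the other events listed affects the running of the period under the stated rules.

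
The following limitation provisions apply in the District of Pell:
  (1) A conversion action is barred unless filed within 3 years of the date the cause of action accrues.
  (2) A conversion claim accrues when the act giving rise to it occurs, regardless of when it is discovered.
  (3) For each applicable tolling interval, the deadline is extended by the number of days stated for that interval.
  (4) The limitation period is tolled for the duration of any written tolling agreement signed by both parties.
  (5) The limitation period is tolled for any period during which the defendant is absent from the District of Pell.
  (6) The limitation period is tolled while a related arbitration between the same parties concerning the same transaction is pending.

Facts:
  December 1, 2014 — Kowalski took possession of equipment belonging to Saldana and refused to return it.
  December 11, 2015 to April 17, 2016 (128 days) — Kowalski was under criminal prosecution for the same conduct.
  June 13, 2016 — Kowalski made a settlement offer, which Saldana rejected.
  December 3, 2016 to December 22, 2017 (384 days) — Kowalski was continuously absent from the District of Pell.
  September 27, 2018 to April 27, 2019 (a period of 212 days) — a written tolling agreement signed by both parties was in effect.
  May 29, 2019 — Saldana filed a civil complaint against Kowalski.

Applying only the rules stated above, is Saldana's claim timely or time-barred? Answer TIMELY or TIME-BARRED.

TIMELY

The cause of action accrued on December 1, 2014, the date of the act.
3 years from December 1, 2014 is December 1, 2017.
The defendant's absence from the jurisdiction from December 3, 2016 to December 22, 2017 tolled the period for 384 days, extending the deadline to December 20, 2018.
The period was tolled for 212 days by the written tolling agreement (September 27, 2018 to April 27, 2019), pushing the deadline to July 20, 2019.
The pending criminal prosecution from December 11, 2015 to April 17, 2016 does not toll the period, because no stated rule makes a criminal prosecution a tolling event.
Nothing else in the chronology tolls or restarts the period.
Filing on May 29, 2019 beat the July 20, 2019 deadline — the action is timely.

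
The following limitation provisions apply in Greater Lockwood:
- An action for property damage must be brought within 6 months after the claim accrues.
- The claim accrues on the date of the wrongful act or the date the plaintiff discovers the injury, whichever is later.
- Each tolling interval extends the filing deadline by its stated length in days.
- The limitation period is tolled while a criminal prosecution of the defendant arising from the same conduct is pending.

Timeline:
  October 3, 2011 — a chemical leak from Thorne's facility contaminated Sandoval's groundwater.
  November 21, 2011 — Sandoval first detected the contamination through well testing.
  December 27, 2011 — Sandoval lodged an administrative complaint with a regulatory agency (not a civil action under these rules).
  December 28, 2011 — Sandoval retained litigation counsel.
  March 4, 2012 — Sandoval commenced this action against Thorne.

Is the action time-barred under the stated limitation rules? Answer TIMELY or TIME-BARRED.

TIMELY

Because discovery on November 21, 2011 post-dates the October 3, 2011 act, accrual under the later-of rule falls on November 21, 2011.
The untolled deadline — 6 months after November 21, 2011 — is May 21, 2012.
None of the other events listed affects the running of the period under the stated rules.
Filing on March 4, 2012 beat the May 21, 2012 deadline — the action is timely.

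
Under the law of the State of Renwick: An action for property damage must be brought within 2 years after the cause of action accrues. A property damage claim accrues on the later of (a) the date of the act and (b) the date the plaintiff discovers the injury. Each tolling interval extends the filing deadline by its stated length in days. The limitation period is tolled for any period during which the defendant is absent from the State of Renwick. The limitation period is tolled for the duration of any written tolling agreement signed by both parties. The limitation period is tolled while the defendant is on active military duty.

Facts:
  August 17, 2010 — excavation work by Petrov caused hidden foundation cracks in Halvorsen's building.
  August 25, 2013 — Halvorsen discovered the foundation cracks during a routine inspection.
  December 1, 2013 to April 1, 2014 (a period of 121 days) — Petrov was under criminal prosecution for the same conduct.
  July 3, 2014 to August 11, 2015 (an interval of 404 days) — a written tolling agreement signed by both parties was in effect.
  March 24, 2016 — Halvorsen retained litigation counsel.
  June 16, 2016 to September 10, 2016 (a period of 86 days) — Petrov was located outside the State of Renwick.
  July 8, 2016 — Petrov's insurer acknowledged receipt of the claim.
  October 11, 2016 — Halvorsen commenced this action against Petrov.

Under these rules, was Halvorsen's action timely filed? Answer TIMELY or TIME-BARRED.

Taking the later of the act (August 17, 2010) and discovery (August 25, 2013), the claim accrued on August 25, 2013.
Adding the 2 years base period to August 25, 2013 gives a deadline of August 25, 2015, before any tolling.
The period was tolled for 404 days by the written tolling agreement (July 3, 2014 to August 11, 2015), pushing the deadline to October 2, 2016.
The period was tolled for 86 days by the defendant's absence from the jurisdiction (June 16, 2016 to September 10, 2016), pushing the deadline to December 27, 2016.
No stated provision tolls the period for a criminal prosecution, so the interval from December 1, 2013 to April 1, 2014 has no effect on the deadline.
None of the other events listed affects the running of the period under the stated rules.
Filing on October 11, 2016 beat the December 27, 2016 deadline — the action is timely.

TIMELY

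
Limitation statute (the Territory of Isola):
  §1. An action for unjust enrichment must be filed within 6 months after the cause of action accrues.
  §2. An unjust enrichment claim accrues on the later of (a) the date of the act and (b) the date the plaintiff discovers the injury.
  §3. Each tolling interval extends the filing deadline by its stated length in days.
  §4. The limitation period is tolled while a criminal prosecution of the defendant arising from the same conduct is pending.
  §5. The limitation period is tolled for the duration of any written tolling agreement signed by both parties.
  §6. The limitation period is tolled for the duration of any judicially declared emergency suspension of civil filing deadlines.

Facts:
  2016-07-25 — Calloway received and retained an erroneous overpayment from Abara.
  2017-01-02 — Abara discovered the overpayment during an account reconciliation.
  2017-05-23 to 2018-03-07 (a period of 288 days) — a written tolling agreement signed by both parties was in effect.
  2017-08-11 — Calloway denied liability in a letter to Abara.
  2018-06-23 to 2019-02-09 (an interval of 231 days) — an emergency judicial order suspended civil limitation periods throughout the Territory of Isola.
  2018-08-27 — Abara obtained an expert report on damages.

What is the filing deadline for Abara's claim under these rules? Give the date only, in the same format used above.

Taking the later of the act (2016-07-25) and discovery (2017-01-02), the claim accrued on 2017-01-02.
The untolled deadline — 6 months after 2017-01-02 — is 2017-07-02.
The period was tolled for 288 days by the written tolling agreement (2017-05-23 to 2018-03-07), pushing the deadline to 2018-04-16.
By the time the emergency suspension of filing deadlines began on 2018-06-23, the limitation period had already expired on 2018-04-16; that interval cannot revive it.
None of the other events listed affects the running of the period under the stated rules.

2018-04-16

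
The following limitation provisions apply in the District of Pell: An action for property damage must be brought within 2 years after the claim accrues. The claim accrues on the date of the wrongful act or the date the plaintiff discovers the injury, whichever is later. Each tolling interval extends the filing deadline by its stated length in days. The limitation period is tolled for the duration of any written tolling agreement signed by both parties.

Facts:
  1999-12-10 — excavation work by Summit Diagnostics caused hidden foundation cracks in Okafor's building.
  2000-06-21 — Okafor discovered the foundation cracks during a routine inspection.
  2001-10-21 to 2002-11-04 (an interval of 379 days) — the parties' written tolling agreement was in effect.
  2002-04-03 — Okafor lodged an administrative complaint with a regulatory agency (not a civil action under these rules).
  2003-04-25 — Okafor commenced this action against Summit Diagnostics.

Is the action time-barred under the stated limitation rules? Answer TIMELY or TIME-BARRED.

Taking the later of the act (1999-12-10) and discovery (2000-06-21), the claim accrued on 2000-06-21.
The untolled deadline — 2 years after 2000-06-21 — is 2002-06-21.
The written tolling agreement from 2001-10-21 to 2002-11-04 tolled the period for 379 days, extending the deadline to 2003-07-05.
None of the other events listed affects the running of the period under the stated rules.
The 2003-04-25 filing precedes the 2003-07-05 deadline; the claim is timely.

TIMELY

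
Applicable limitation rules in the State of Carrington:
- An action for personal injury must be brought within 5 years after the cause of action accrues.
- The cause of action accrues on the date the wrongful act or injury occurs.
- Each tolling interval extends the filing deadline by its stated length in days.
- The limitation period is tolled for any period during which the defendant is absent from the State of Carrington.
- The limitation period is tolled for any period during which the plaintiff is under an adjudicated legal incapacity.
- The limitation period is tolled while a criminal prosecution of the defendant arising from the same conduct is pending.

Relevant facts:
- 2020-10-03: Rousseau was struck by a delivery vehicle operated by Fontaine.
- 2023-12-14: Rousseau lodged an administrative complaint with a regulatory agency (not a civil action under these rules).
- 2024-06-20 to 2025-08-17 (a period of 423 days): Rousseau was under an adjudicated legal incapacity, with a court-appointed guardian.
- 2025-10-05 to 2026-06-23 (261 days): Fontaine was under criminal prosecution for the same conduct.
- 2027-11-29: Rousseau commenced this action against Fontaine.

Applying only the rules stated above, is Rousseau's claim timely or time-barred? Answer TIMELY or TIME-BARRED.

TIME-BARRED

The claim accrued on 2020-10-03, when the wrongful act occurred.
Adding the 5 years base period to 2020-10-03 gives a deadline of 2025-10-03, before any tolling.
The plaintiff's legal incapacity from 2024-06-20 to 2025-08-17 tolled the period for 423 days, extending the deadline to 2026-11-30.
The pending criminal prosecution from 2025-10-05 to 2026-06-23 tolled the period for 261 days, extending the deadline to 2027-08-18.
Nothing else in the chronology tolls or restarts the period.
The 2027-11-29 filing falls after the 2027-08-18 deadline; the claim is time-barred.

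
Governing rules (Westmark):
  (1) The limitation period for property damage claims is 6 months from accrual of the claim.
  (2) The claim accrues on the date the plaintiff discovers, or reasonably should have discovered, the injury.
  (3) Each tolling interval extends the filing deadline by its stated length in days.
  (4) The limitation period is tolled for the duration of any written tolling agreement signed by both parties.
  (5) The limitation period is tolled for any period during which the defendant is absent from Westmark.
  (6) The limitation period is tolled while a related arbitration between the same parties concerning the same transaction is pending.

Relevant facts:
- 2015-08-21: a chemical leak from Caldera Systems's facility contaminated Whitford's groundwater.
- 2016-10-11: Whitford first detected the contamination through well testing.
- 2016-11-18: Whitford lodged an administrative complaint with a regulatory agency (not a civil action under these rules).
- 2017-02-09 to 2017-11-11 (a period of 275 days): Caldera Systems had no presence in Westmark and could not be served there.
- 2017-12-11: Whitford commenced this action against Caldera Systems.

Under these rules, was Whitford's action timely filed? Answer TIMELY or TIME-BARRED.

Under the discovery rule, the claim accrued on 2016-10-11, when Whitford discovered the injury — not on the 2015-08-21 date of the underlying act.
The untolled deadline — 6 months after 2016-10-11 — is 2017-04-11.
The defendant's absence from the jurisdiction from 2017-02-09 to 2017-11-11 tolled the period for 275 days, extending the deadline to 2018-01-11.
None of the other events listed affects the running of the period under the stated rules.
Filing on 2017-12-11 beat the 2018-01-11 deadline — the action is timely.

TIMELY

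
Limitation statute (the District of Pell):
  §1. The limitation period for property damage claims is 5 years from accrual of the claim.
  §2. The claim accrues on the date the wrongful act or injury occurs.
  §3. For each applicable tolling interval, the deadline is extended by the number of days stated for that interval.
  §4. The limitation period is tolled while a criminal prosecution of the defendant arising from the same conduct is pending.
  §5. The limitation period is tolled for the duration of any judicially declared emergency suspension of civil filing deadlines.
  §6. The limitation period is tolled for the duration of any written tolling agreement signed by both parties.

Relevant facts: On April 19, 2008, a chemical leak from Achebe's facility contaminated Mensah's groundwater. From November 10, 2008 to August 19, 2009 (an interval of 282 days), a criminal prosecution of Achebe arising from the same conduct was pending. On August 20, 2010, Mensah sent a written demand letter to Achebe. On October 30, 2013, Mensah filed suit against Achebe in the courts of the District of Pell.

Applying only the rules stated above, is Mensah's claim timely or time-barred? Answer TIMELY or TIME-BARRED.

TIMELY

The claim accrued on April 19, 2008, the date of the act.
5 years from April 19, 2008 is April 19, 2013.
The pending criminal prosecution from November 10, 2008 to August 19, 2009 tolled the period for 282 days, extending the deadline to January 26, 2014.
The other events in the timeline have no effect on the limitation period under the stated rules.
The October 30, 2013 filing precedes the January 26, 2014 deadline; the claim is timely.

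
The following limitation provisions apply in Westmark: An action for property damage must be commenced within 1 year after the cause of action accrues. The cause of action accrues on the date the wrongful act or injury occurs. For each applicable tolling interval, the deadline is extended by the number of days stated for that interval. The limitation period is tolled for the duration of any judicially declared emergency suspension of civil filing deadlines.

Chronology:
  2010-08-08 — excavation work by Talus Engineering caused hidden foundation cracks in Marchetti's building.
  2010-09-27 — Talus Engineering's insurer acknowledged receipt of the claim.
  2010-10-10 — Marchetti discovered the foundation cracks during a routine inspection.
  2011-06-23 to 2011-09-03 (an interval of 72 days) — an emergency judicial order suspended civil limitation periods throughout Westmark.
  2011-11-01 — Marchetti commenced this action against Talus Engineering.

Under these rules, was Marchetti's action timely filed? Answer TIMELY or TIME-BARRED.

Because the rule ties accrual to occurrence, the claim accrued on 2010-08-08, not on the 2010-10-10 discovery date.
The untolled deadline — 1 year after 2010-08-08 — is 2011-08-08.
The emergency suspension of filing deadlines from 2011-06-23 to 2011-09-03 tolled the period for 72 days, extending the deadline to 2011-10-19.
None of the other events listed affects the running of the period under the stated rules.
The 2011-11-01 filing falls after the 2011-10-19 deadline; the claim is time-barred.

TIME-BARRED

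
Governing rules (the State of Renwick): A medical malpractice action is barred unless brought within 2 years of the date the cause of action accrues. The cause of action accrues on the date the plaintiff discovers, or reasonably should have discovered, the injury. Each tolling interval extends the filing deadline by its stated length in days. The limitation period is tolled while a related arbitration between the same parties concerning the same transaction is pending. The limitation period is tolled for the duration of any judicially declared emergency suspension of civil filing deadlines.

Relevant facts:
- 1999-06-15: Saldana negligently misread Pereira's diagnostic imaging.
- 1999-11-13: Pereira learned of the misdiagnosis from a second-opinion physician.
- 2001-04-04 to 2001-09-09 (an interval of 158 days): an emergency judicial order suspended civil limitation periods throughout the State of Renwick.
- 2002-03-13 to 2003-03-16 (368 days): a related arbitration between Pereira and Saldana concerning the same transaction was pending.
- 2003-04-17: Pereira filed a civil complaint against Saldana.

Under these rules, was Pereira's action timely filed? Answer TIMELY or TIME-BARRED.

Accrual is tied to discovery, so the period began on 1999-11-13 rather than on 1999-06-15 when the act occurred.
2 years from 1999-11-13 is 2001-11-13.
The emergency suspension of filing deadlines from 2001-04-04 to 2001-09-09 tolled the period for 158 days, extending the deadline to 2002-04-20.
Because the pending related arbitration ran from 2002-03-13 to 2003-03-16, the deadline is extended by 368 days to 2003-04-23.
Filing on 2003-04-17 beat the 2003-04-23 deadline — the action is timely.

TIMELY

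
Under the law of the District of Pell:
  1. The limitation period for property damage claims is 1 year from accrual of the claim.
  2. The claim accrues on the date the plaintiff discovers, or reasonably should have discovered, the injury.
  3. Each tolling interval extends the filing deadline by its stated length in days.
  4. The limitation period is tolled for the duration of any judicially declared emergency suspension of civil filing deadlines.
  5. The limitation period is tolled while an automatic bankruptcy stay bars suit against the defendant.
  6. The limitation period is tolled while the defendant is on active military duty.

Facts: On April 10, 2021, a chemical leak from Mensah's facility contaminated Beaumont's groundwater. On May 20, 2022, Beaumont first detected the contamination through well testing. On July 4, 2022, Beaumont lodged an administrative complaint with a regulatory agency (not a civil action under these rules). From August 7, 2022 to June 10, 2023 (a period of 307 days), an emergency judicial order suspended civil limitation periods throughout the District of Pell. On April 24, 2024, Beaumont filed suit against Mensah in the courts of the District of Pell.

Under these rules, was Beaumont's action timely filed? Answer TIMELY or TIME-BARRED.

TIME-BARRED

Under the discovery rule, the claim accrued on May 20, 2022, when Beaumont discovered the injury — not on the April 10, 2021 date of the underlying act.
1 year from May 20, 2022 is May 20, 2023.
The emergency suspension of filing deadlines from August 7, 2022 to June 10, 2023 tolled the period for 307 days, extending the deadline to March 22, 2024.
None of the other events listed affects the running of the period under the stated rules.
Filing on April 24, 2024 missed the March 22, 2024 deadline — the action is time-barred.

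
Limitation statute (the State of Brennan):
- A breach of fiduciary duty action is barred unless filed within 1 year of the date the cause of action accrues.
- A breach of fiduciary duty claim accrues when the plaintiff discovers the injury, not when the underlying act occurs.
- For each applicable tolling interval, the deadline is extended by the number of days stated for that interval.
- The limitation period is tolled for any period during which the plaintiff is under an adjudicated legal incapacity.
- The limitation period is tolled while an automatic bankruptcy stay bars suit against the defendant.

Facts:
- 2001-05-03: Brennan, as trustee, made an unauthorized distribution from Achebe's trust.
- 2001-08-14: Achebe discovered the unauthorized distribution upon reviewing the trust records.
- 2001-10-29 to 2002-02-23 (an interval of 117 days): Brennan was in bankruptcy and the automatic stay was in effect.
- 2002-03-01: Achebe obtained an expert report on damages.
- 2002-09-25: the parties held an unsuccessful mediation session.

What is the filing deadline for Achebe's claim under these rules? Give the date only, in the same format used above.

2002-12-09

Accrual is tied to discovery, so the period began on 2001-08-14 rather than on 2001-05-03 when the act occurred.
The untolled deadline — 1 year after 2001-08-14 — is 2002-08-14.
The period was tolled for 117 days by the automatic bankruptcy stay (2001-10-29 to 2002-02-23), pushing the deadline to 2002-12-09.
Nothing else in the chronology tolls or restarts the period.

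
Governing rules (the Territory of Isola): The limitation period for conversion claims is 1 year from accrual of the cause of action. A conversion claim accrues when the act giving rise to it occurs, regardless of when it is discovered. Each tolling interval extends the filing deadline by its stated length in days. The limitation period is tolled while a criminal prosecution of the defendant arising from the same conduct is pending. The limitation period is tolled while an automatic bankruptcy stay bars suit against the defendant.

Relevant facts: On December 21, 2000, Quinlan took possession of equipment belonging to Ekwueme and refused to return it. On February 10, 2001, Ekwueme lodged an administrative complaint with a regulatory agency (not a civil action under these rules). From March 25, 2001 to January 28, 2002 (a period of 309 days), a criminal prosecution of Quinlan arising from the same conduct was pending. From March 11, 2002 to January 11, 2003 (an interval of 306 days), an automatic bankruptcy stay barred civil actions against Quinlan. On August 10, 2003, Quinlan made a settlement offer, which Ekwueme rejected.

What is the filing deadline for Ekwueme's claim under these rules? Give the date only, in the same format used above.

August 28, 2003

The limitation period began to run on December 21, 2000.
The untolled deadline — 1 year after December 21, 2000 — is December 21, 2001.
The period was tolled for 309 days by the pending criminal prosecution (March 25, 2001 to January 28, 2002), pushing the deadline to October 26, 2002.
The automatic bankruptcy stay from March 11, 2002 to January 11, 2003 tolled the period for 306 days, extending the deadline to August 28, 2003.
None of the other events listed affects the running of the period under the stated rules.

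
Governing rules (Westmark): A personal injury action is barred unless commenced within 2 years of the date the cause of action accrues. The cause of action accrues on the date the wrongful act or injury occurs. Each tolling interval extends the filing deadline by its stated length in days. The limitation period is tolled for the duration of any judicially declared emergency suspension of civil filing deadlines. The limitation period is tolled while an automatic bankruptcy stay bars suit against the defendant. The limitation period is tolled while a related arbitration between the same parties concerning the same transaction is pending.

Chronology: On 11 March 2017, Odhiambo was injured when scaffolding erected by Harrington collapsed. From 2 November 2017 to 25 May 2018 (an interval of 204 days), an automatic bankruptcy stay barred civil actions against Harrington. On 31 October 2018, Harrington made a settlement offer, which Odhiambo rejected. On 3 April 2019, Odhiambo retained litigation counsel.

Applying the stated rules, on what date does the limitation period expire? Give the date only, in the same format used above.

The claim accrued on 11 March 2017, when the wrongful act occurred.
2 years from 11 March 2017 is 11 March 2019.
The automatic bankruptcy stay from 2 November 2017 to 25 May 2018 tolled the period for 204 days, extending the deadline to 1 October 2019.
None of the other events listed affects the running of the period under the stated rules.

1 October 2019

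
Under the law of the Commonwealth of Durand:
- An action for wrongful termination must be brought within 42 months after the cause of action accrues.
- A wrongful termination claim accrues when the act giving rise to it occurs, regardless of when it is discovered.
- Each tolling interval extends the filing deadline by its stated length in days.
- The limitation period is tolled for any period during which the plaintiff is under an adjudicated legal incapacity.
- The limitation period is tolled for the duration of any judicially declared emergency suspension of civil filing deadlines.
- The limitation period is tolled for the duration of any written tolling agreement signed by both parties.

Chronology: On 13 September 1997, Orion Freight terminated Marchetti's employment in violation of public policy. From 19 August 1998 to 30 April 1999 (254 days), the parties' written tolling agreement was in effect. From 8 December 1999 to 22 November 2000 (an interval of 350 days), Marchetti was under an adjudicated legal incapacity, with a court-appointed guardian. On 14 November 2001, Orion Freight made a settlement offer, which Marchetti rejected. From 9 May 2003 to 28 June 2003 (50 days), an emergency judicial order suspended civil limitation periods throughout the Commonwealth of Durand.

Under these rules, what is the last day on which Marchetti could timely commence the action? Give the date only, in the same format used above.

The cause of action accrued on 13 September 1997, the date of the act.
Adding the 42 months base period to 13 September 1997 gives a deadline of 13 March 2001, before any tolling.
Because the written tolling agreement ran from 19 August 1998 to 30 April 1999, the deadline is extended by 254 days to 22 November 2001.
The plaintiff's legal incapacity from 8 December 1999 to 22 November 2000 tolled the period for 350 days, extending the deadline to 7 November 2002.
The emergency suspension of filing deadlines starting 9 May 2003 came too late — the period had run on 7 November 2002 — and so does not extend the deadline.
Nothing else in the chronology tolls or restarts the period.

7 November 2002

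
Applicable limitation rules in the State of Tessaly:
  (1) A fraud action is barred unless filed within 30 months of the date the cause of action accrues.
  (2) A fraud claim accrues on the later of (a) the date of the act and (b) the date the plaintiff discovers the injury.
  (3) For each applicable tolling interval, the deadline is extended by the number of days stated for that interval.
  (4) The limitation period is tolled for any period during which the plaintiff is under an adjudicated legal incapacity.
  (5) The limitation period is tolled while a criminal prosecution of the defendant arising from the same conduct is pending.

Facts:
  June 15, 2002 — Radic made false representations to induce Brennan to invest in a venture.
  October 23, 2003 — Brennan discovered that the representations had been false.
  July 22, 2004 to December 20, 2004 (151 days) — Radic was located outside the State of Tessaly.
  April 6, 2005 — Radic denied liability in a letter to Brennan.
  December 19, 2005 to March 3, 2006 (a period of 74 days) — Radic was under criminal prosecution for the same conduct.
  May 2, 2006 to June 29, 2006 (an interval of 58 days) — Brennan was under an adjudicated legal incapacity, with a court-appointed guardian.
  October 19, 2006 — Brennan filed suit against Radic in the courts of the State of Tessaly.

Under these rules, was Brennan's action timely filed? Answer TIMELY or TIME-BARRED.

Because discovery on October 23, 2003 post-dates the June 15, 2002 act, accrual under the later-of rule falls on October 23, 2003.
Adding the 30 months base period to October 23, 2003 gives a deadline of April 23, 2006, before any tolling.
The period was tolled for 74 days by the pending criminal prosecution (December 19, 2005 to March 3, 2006), pushing the deadline to July 6, 2006.
The period was tolled for 58 days by the plaintiff's legal incapacity (May 2, 2006 to June 29, 2006), pushing the deadline to September 2, 2006.
No stated provision tolls the period for the defendant's absence, so the interval from July 22, 2004 to December 20, 2004 has no effect on the deadline.
Nothing else in the chronology tolls or restarts the period.
Brennan filed on October 19, 2006, after the September 2, 2006 deadline, so the action is time-barred.

TIME-BARRED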